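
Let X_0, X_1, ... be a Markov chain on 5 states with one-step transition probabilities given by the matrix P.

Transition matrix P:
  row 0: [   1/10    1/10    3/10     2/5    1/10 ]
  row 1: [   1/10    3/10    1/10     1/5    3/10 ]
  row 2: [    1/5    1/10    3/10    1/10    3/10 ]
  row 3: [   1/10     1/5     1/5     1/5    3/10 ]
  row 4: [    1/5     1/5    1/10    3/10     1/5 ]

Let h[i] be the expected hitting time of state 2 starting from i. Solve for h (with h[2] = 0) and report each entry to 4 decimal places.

First-step conditioning: h[2] = 0; for i ≠ 2, h[i] = 1 + Σ_k P[i][k]·h[k].
  h[0] = 1 + 1/10·h[0] + 1/10·h[1] + 2/5·h[3] + 1/10·h[4]
  h[1] = 1 + 1/10·h[0] + 3/10·h[1] + 1/5·h[3] + 3/10·h[4]
  h[3] = 1 + 1/10·h[0] + 1/5·h[1] + 1/5·h[3] + 3/10·h[4]
  h[4] = 1 + 1/5·h[0] + 1/5·h[1] + 3/10·h[3] + 1/5·h[4]
Solving the 4×4 linear system over states ≠ 2 gives exactly h = [110/21, 20/3, 0, 6, 136/21] (h[2] = 0 is the target).

h = [5.2381, 6.6667, 0.0000, 6.0000, 6.4762]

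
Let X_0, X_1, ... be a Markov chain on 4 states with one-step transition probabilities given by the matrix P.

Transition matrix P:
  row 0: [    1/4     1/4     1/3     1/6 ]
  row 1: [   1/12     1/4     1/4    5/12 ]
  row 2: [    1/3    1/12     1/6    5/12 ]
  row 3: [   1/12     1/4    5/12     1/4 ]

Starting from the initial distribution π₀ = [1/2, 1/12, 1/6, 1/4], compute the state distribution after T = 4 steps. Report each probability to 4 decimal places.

t=0: π = [0.5000, 0.0833, 0.1667, 0.2500]
t=1: π = [0.2083, 0.2222, 0.3194, 0.2500]
t=2: π = [0.1979, 0.1968, 0.2824, 0.3229]
t=3: π = [0.1869, 0.2029, 0.2968, 0.3134]
t=4: π = [0.1887, 0.2005, 0.2931, 0.3177]

π = [0.1887, 0.2005, 0.2931, 0.3177]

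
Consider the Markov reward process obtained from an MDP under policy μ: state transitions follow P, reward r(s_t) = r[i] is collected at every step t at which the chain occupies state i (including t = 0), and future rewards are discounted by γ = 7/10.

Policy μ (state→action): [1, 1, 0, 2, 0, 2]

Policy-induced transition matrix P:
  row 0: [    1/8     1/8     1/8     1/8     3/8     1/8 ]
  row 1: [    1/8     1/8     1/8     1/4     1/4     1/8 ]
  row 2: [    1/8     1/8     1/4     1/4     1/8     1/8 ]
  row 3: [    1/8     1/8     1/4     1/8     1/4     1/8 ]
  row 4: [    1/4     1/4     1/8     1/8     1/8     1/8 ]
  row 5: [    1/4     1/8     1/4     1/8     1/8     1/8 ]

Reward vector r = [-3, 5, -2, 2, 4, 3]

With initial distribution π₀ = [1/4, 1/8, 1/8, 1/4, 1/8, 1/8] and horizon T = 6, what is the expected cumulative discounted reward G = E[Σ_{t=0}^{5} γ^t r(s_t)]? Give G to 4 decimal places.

t=0: π = [0.2500, 0.1250, 0.1250, 0.2500, 0.1250, 0.1250], E[r] = 1.0000, γ^t·E[r] = 1.000000, running G = 1.000000
t=1: π = [0.1563, 0.1406, 0.1875, 0.1563, 0.2344, 0.1250], E[r] = 1.4844, γ^t·E[r] = 1.039063, running G = 2.039063
t=2: π = [0.1699, 0.1543, 0.1836, 0.1660, 0.2012, 0.1250], E[r] = 1.4063, γ^t·E[r] = 0.689063, running G = 2.728125
t=3: π = [0.1658, 0.1501, 0.1843, 0.1672, 0.2075, 0.1250], E[r] = 1.4243, γ^t·E[r] = 0.488541, running G = 3.216666
t=4: π = [0.1666, 0.1509, 0.1846, 0.1668, 0.2061, 0.1250], E[r] = 1.4189, γ^t·E[r] = 0.340689, running G = 3.557354
t=5: π = [0.1664, 0.1508, 0.1845, 0.1669, 0.2064, 0.1250], E[r] = 1.4199, γ^t·E[r] = 0.238639, running G = 3.795993

G = 3.7960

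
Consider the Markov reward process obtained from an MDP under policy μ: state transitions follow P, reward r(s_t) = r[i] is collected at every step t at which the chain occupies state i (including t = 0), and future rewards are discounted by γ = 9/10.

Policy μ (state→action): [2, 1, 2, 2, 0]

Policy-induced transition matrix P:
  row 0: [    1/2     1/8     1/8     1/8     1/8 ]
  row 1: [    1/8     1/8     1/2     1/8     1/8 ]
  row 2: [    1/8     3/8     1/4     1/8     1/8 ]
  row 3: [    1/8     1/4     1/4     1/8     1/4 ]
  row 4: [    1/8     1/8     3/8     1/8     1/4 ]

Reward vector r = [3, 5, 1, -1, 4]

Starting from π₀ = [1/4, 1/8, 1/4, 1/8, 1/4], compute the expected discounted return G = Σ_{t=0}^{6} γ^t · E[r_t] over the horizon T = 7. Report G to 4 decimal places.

t=0: π = [0.2500, 0.1250, 0.2500, 0.1250, 0.2500], E[r] = 2.5000, γ^t·E[r] = 2.500000, running G = 2.500000
t=1: π = [0.2188, 0.2031, 0.2813, 0.1250, 0.1719], E[r] = 2.5156, γ^t·E[r] = 2.264063, running G = 4.764063
t=2: π = [0.2070, 0.2109, 0.2949, 0.1250, 0.1621], E[r] = 2.4941, γ^t·E[r] = 2.020254, running G = 6.784316
t=3: π = [0.2026, 0.2144, 0.2971, 0.1250, 0.1609], E[r] = 2.4954, γ^t·E[r] = 1.819118, running G = 8.603435
t=4: π = [0.2010, 0.2149, 0.2984, 0.1250, 0.1607], E[r] = 2.4938, γ^t·E[r] = 1.636185, running G = 10.239620
t=5: π = [0.2004, 0.2152, 0.2987, 0.1250, 0.1607], E[r] = 2.4938, γ^t·E[r] = 1.472542, running G = 11.712162
t=6: π = [0.2001, 0.2153, 0.2988, 0.1250, 0.1607], E[r] = 2.4936, γ^t·E[r] = 1.325210, running G = 13.037372

G = 13.0374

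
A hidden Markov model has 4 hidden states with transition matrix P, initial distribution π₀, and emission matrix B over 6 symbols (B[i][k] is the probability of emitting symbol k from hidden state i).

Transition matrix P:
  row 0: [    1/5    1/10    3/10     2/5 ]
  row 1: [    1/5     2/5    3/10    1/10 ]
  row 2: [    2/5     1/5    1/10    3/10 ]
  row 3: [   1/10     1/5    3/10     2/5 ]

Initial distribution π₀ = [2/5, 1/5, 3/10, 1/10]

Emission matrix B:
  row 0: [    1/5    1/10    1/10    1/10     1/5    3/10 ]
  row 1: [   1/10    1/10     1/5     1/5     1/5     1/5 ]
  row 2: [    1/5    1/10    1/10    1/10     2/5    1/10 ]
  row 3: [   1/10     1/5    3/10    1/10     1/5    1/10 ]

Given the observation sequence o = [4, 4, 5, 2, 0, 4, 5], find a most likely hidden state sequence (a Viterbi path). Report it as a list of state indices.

t=0: δ = [8.000e-02, 4.000e-02, 1.200e-01, 2.000e-02]  (obs o_0=4)
t=1: δ = [9.600e-03, 4.800e-03, 9.600e-03, 7.200e-03]  ψ = [2, 2, 0, 2]  (obs o_1=4)
t=2: δ = [1.152e-03, 3.840e-04, 2.880e-04, 3.840e-04]  ψ = [2, 1, 0, 0]  (obs o_2=5)
t=3: δ = [2.304e-05, 3.072e-05, 3.456e-05, 1.382e-04]  ψ = [0, 1, 0, 0]  (obs o_3=2)
t=4: δ = [2.765e-06, 2.765e-06, 8.294e-06, 5.530e-06]  ψ = [2, 3, 3, 3]  (obs o_4=0)
t=5: δ = [6.636e-07, 3.318e-07, 6.636e-07, 4.977e-07]  ψ = [2, 2, 3, 2]  (obs o_5=4)
t=6: δ = [7.963e-08, 2.654e-08, 1.991e-08, 2.654e-08]  ψ = [2, 1, 0, 0]  (obs o_6=5)
backtrack: best end state = 0; path = [0, 2, 0, 3, 3, 2, 0]

path = [0, 2, 0, 3, 3, 2, 0]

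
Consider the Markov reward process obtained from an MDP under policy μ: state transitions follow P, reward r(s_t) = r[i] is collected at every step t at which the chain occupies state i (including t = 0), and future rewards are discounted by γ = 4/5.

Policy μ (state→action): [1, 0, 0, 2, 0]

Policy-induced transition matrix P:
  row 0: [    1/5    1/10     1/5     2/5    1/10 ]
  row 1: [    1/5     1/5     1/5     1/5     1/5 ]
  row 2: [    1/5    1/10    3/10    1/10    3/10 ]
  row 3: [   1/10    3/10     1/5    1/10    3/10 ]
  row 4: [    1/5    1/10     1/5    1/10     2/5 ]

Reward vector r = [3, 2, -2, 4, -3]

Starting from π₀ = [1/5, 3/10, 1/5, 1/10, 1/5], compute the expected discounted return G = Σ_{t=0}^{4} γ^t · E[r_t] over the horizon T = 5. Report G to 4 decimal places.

G = 1.3636

t=0: π = [0.2000, 0.3000, 0.2000, 0.1000, 0.2000], E[r] = 0.6000, γ^t·E[r] = 0.600000, running G = 0.600000
t=1: π = [0.1900, 0.1500, 0.2200, 0.1900, 0.2500], E[r] = 0.4400, γ^t·E[r] = 0.352000, running G = 0.952000
t=2: π = [0.1810, 0.1530, 0.2220, 0.1720, 0.2720], E[r] = 0.2770, γ^t·E[r] = 0.177280, running G = 1.129280
t=3: π = [0.1828, 0.1497, 0.2222, 0.1696, 0.2757], E[r] = 0.2547, γ^t·E[r] = 0.130406, running G = 1.259686
t=4: π = [0.1830, 0.1489, 0.2222, 0.1698, 0.2760], E[r] = 0.2536, γ^t·E[r] = 0.103866, running G = 1.363553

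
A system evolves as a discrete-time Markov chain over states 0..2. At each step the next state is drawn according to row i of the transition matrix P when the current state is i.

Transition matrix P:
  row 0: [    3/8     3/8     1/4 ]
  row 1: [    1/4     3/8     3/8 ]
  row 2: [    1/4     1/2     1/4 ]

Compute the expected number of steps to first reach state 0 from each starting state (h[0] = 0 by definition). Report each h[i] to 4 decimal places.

First-step conditioning: h[0] = 0; for i ≠ 0, h[i] = 1 + Σ_k P[i][k]·h[k].
  h[1] = 1 + 3/8·h[1] + 3/8·h[2]
  h[2] = 1 + 1/2·h[1] + 1/4·h[2]
Solving the 2×2 linear system over states ≠ 0 gives exactly h = [0, 4, 4] (h[0] = 0 is the target).

h = [0.0000, 4.0000, 4.0000]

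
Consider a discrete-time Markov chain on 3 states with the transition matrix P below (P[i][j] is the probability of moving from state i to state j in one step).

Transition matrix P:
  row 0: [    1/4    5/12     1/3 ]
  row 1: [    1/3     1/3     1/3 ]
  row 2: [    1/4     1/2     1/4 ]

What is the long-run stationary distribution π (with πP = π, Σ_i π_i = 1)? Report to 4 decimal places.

π = [0.2840, 0.4083, 0.3077]

Balance equations π_j = Σ_i π_i·P[i][j]:
  π_0 = 1/4·π_0 + 1/3·π_1 + 1/4·π_2
  π_1 = 5/12·π_0 + 1/3·π_1 + 1/2·π_2
  normalize: π_0 + π_1 + π_2 = 1
Solving the linear system gives exactly π = [48/169, 69/169, 4/13].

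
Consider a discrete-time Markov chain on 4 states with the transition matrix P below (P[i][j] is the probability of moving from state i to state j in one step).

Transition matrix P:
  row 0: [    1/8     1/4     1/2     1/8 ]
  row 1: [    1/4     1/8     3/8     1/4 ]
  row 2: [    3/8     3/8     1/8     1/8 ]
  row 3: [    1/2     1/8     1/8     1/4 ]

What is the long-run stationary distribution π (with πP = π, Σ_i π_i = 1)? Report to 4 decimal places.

Balance equations π_j = Σ_i π_i·P[i][j]:
  π_0 = 1/8·π_0 + 1/4·π_1 + 3/8·π_2 + 1/2·π_3
  π_1 = 1/4·π_0 + 1/8·π_1 + 3/8·π_2 + 1/8·π_3
  π_2 = 1/2·π_0 + 3/8·π_1 + 1/8·π_2 + 1/8·π_3
  normalize: π_0 + π_1 + π_2 + π_3 = 1
Solving the linear system gives exactly π = [5/17, 4/17, 5/17, 3/17].

π = [0.2941, 0.2353, 0.2941, 0.1765]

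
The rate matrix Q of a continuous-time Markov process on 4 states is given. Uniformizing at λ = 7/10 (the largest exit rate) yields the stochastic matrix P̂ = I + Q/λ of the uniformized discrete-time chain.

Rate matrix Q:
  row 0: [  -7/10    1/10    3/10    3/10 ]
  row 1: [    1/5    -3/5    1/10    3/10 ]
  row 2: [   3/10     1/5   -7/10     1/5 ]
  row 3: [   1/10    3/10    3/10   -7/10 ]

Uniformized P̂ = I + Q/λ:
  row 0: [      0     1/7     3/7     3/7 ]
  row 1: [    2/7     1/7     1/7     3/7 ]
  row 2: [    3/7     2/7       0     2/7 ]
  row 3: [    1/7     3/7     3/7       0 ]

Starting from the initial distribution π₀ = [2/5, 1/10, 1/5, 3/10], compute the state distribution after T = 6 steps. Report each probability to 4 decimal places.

t=0: π = [0.4000, 0.1000, 0.2000, 0.3000]
t=1: π = [0.1571, 0.2571, 0.3143, 0.2714]
t=2: π = [0.2469, 0.2653, 0.2204, 0.2673]
t=3: π = [0.2085, 0.2507, 0.2583, 0.2825]
t=4: π = [0.2227, 0.2605, 0.2462, 0.2706]
t=5: π = [0.2186, 0.2553, 0.2486, 0.2774]
t=6: π = [0.2191, 0.2576, 0.2491, 0.2742]

π = [0.2191, 0.2576, 0.2491, 0.2742]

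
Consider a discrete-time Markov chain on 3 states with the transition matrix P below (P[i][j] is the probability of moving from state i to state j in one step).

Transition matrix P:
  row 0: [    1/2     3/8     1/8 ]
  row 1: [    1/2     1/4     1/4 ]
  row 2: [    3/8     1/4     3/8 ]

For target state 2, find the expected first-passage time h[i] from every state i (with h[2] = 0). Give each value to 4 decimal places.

First-step conditioning: h[2] = 0; for i ≠ 2, h[i] = 1 + Σ_k P[i][k]·h[k].
  h[0] = 1 + 1/2·h[0] + 3/8·h[1]
  h[1] = 1 + 1/2·h[0] + 1/4·h[1]
Solving the 2×2 linear system over states ≠ 2 gives exactly h = [6, 16/3, 0] (h[2] = 0 is the target).

h = [6.0000, 5.3333, 0.0000]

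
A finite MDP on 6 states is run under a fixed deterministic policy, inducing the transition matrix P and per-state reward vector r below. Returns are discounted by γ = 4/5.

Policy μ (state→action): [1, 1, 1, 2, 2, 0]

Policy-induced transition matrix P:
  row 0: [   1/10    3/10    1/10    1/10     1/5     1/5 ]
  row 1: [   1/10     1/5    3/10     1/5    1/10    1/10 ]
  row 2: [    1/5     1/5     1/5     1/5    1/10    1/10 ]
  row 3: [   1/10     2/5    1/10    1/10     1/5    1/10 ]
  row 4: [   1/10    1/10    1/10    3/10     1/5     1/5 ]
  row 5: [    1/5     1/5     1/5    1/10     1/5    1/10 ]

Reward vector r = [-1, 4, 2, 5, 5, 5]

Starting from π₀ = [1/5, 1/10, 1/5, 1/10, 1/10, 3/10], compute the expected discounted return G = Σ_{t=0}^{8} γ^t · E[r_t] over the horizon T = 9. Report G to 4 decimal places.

G = 14.5296

t=0: π = [0.2000, 0.1000, 0.2000, 0.1000, 0.1000, 0.3000], E[r] = 3.1000, γ^t·E[r] = 3.100000, running G = 3.100000
t=1: π = [0.1500, 0.2300, 0.1700, 0.1500, 0.1700, 0.1300], E[r] = 3.3600, γ^t·E[r] = 2.688000, running G = 5.788000
t=2: π = [0.1300, 0.2280, 0.1760, 0.1740, 0.1600, 0.1320], E[r] = 3.4640, γ^t·E[r] = 2.216960, running G = 8.004960
t=3: π = [0.1308, 0.2318, 0.1764, 0.1724, 0.1596, 0.1290], E[r] = 3.4542, γ^t·E[r] = 1.768550, running G = 9.773510
t=4: π = [0.1305, 0.2316, 0.1769, 0.1727, 0.1592, 0.1290], E[r] = 3.4545, γ^t·E[r] = 1.414947, running G = 11.188457
t=5: π = [0.1306, 0.2317, 0.1769, 0.1727, 0.1592, 0.1290], E[r] = 3.4540, γ^t·E[r] = 1.131810, running G = 12.320267
t=6: π = [0.1306, 0.2317, 0.1769, 0.1727, 0.1591, 0.1290], E[r] = 3.4540, γ^t·E[r] = 0.905448, running G = 13.225715
t=7: π = [0.1306, 0.2317, 0.1769, 0.1727, 0.1591, 0.1290], E[r] = 3.4540, γ^t·E[r] = 0.724356, running G = 13.950071
t=8: π = [0.1306, 0.2317, 0.1769, 0.1727, 0.1591, 0.1290], E[r] = 3.4540, γ^t·E[r] = 0.579485, running G = 14.529556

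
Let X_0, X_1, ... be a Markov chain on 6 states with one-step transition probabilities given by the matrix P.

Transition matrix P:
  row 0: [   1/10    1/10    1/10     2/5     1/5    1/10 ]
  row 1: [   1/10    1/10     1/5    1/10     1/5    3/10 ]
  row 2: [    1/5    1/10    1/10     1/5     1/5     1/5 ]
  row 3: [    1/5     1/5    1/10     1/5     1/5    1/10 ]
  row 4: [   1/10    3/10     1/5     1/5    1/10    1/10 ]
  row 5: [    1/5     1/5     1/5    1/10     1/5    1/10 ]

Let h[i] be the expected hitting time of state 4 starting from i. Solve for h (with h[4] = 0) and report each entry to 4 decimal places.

First-step conditioning: h[4] = 0; for i ≠ 4, h[i] = 1 + Σ_k P[i][k]·h[k].
  h[0] = 1 + 1/10·h[0] + 1/10·h[1] + 1/10·h[2] + 2/5·h[3] + 1/10·h[5]
  h[1] = 1 + 1/10·h[0] + 1/10·h[1] + 1/5·h[2] + 1/10·h[3] + 3/10·h[5]
  h[2] = 1 + 1/5·h[0] + 1/10·h[1] + 1/10·h[2] + 1/5·h[3] + 1/5·h[5]
  h[3] = 1 + 1/5·h[0] + 1/5·h[1] + 1/10·h[2] + 1/5·h[3] + 1/10·h[5]
  h[5] = 1 + 1/5·h[0] + 1/5·h[1] + 1/5·h[2] + 1/10·h[3] + 1/10·h[5]
Solving the 5×5 linear system over states ≠ 4 gives exactly h = [5, 5, 5, 5, 0, 5] (h[4] = 0 is the target).

h = [5.0000, 5.0000, 5.0000, 5.0000, 0.0000, 5.0000]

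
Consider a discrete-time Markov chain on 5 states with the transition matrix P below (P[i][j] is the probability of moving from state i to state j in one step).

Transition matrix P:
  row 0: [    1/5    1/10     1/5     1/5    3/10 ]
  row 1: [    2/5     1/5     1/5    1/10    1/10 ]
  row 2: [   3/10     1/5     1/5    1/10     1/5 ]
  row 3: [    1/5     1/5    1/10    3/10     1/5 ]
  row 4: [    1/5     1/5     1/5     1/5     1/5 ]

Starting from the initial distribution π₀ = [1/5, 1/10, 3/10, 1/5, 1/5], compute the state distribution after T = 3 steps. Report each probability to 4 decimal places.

π = [0.2532, 0.1746, 0.1818, 0.1825, 0.2079]

t=0: π = [0.2000, 0.1000, 0.3000, 0.2000, 0.2000]
t=1: π = [0.2500, 0.1800, 0.1800, 0.1800, 0.2100]
t=2: π = [0.2540, 0.1750, 0.1820, 0.1820, 0.2070]
t=3: π = [0.2532, 0.1746, 0.1818, 0.1825, 0.2079]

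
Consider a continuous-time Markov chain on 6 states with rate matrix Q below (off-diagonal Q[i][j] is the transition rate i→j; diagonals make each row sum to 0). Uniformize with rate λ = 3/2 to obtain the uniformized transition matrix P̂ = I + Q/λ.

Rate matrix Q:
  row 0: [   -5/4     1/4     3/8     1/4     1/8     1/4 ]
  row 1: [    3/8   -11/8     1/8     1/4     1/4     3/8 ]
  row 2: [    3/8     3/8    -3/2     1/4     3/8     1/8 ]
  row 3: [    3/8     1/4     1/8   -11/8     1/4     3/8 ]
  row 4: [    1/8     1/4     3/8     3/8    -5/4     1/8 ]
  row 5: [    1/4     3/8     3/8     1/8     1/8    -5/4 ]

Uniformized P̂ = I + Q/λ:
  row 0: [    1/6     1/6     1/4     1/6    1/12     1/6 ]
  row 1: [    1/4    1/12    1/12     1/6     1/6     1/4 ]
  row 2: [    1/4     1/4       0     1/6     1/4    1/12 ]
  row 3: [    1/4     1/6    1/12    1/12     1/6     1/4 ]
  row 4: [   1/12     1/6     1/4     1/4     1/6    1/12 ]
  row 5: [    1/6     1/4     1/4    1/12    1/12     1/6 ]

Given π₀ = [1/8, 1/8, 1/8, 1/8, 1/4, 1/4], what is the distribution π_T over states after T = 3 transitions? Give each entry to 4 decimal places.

π = [0.1939, 0.1782, 0.1576, 0.1527, 0.1485, 0.1691]

t=0: π = [0.1250, 0.1250, 0.1250, 0.1250, 0.2500, 0.2500]
t=1: π = [0.1771, 0.1875, 0.1771, 0.1563, 0.1458, 0.1563]
t=2: π = [0.1979, 0.1788, 0.1484, 0.1528, 0.1536, 0.1684]
t=3: π = [0.1939, 0.1782, 0.1576, 0.1527, 0.1485, 0.1691]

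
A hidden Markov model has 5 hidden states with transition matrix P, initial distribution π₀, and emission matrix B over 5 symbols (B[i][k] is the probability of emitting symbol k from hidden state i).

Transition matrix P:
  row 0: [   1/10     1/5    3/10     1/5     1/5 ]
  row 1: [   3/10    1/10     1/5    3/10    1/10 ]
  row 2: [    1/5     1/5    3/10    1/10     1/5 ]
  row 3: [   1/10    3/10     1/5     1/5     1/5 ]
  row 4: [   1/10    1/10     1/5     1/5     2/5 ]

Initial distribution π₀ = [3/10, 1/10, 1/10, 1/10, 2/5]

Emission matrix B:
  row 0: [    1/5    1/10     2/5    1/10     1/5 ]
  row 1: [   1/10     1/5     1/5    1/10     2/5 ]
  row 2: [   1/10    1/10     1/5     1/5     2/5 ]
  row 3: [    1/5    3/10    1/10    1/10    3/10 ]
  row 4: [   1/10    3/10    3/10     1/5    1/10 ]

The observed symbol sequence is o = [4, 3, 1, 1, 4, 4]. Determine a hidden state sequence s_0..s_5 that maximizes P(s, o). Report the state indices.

path = [4, 4, 4, 4, 2, 2]

t=0: δ = [6.000e-02, 4.000e-02, 4.000e-02, 3.000e-02, 4.000e-02]  (obs o_0=4)
t=1: δ = [1.200e-03, 1.200e-03, 3.600e-03, 1.200e-03, 3.200e-03]  ψ = [1, 0, 0, 0, 4]  (obs o_1=3)
t=2: δ = [7.200e-05, 1.440e-04, 1.080e-04, 1.920e-04, 3.840e-04]  ψ = [2, 2, 2, 4, 4]  (obs o_2=1)
t=3: δ = [4.320e-06, 1.152e-05, 7.680e-06, 2.304e-05, 4.608e-05]  ψ = [1, 3, 4, 4, 4]  (obs o_3=1)
t=4: δ = [9.216e-07, 2.765e-06, 3.686e-06, 2.765e-06, 1.843e-06]  ψ = [4, 3, 4, 4, 4]  (obs o_4=4)
t=5: δ = [1.659e-07, 3.318e-07, 4.424e-07, 2.488e-07, 7.373e-08]  ψ = [1, 3, 2, 1, 2]  (obs o_5=4)
backtrack: best end state = 2; path = [4, 4, 4, 4, 2, 2]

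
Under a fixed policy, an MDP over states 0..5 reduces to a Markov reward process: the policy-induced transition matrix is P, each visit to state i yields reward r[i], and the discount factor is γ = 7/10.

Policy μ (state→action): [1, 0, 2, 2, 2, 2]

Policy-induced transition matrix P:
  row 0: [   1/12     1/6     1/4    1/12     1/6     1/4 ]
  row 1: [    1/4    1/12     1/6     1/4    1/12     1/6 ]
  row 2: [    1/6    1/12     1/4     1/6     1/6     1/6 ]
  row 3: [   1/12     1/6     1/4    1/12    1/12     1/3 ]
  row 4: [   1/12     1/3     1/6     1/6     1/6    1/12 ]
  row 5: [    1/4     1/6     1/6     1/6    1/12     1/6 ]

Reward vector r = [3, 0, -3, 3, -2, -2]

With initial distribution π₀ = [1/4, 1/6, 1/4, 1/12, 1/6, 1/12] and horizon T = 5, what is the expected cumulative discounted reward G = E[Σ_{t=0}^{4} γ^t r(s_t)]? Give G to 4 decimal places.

G = -0.8824

t=0: π = [0.2500, 0.1667, 0.2500, 0.0833, 0.1667, 0.0833], E[r] = -0.2500, γ^t·E[r] = -0.250000, running G = -0.250000
t=1: π = [0.1458, 0.1597, 0.2153, 0.1528, 0.1389, 0.1875], E[r] = -0.4028, γ^t·E[r] = -0.281944, running G = -0.531944
t=2: π = [0.1591, 0.1586, 0.2095, 0.1551, 0.1250, 0.1927], E[r] = -0.3212, γ^t·E[r] = -0.157378, running G = -0.689323
t=3: π = [0.1593, 0.1568, 0.2103, 0.1537, 0.1245, 0.1954], E[r] = -0.3315, γ^t·E[r] = -0.113705, running G = -0.803028
t=4: π = [0.1596, 0.1568, 0.2103, 0.1536, 0.1245, 0.1952], E[r] = -0.3306, γ^t·E[r] = -0.079379, running G = -0.882407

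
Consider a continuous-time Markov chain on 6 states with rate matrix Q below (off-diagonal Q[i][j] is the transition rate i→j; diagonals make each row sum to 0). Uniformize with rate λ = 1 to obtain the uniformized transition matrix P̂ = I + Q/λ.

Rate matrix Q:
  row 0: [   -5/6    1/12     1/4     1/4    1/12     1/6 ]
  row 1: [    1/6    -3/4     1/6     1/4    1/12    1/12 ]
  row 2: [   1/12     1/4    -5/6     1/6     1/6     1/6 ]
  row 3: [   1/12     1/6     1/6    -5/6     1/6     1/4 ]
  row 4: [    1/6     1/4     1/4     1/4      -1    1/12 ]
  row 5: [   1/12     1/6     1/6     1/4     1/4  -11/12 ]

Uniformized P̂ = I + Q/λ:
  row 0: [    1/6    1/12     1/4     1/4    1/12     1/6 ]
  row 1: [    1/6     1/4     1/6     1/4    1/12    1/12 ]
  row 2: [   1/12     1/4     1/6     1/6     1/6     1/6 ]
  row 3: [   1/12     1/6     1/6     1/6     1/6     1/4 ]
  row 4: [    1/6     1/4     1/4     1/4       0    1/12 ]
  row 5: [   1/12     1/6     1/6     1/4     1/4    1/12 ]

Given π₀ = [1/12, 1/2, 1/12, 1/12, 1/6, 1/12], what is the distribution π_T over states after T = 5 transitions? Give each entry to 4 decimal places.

t=0: π = [0.0833, 0.5000, 0.0833, 0.0833, 0.1667, 0.0833]
t=1: π = [0.1458, 0.2222, 0.1875, 0.2361, 0.0972, 0.1111]
t=2: π = [0.1221, 0.1968, 0.1869, 0.2147, 0.1291, 0.1505]
t=3: π = [0.1207, 0.1992, 0.1876, 0.2165, 0.1311, 0.1449]
t=4: π = [0.1209, 0.1998, 0.1876, 0.2163, 0.1302, 0.1451]
t=5: π = [0.1209, 0.1997, 0.1876, 0.2163, 0.1303, 0.1451]

π = [0.1209, 0.1997, 0.1876, 0.2163, 0.1303, 0.1451]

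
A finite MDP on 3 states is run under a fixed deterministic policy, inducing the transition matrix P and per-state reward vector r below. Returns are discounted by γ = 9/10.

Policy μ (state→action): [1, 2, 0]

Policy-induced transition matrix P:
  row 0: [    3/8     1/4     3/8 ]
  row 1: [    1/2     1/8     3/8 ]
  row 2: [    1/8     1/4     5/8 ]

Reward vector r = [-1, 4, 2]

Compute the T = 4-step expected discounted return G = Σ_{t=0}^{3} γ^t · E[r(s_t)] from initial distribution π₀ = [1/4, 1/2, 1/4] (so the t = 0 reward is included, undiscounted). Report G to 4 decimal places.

G = 5.8236

t=0: π = [0.2500, 0.5000, 0.2500], E[r] = 2.2500, γ^t·E[r] = 2.250000, running G = 2.250000
t=1: π = [0.3750, 0.1875, 0.4375], E[r] = 1.2500, γ^t·E[r] = 1.125000, running G = 3.375000
t=2: π = [0.2891, 0.2266, 0.4844], E[r] = 1.5859, γ^t·E[r] = 1.284609, running G = 4.659609
t=3: π = [0.2822, 0.2217, 0.4961], E[r] = 1.5967, γ^t·E[r] = 1.163979, running G = 5.823589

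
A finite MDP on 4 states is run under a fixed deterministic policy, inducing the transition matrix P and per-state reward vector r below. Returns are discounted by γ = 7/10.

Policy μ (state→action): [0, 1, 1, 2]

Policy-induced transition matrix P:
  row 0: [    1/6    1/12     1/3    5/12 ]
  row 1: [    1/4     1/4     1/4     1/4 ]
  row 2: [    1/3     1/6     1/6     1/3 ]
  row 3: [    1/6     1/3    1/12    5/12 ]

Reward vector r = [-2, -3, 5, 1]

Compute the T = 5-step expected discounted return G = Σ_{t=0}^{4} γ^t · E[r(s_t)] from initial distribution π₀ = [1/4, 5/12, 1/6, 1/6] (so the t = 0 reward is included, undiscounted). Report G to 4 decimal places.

t=0: π = [0.2500, 0.4167, 0.1667, 0.1667], E[r] = -0.7500, γ^t·E[r] = -0.750000, running G = -0.750000
t=1: π = [0.2292, 0.2083, 0.2292, 0.3333], E[r] = 0.3958, γ^t·E[r] = 0.277083, running G = -0.472917
t=2: π = [0.2222, 0.2205, 0.1944, 0.3628], E[r] = 0.2292, γ^t·E[r] = 0.112292, running G = -0.360625
t=3: π = [0.2174, 0.2270, 0.1918, 0.3637], E[r] = 0.2070, γ^t·E[r] = 0.071012, running G = -0.289613
t=4: π = [0.2176, 0.2281, 0.1915, 0.3628], E[r] = 0.2011, γ^t·E[r] = 0.048275, running G = -0.241338

G = -0.2413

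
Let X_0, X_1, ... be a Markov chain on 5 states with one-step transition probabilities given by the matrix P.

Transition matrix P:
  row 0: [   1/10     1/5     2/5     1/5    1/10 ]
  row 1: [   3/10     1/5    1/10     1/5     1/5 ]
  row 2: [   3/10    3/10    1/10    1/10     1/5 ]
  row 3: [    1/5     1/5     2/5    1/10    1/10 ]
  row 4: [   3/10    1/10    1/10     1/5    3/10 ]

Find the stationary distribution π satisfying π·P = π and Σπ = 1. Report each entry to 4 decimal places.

π = [0.2365, 0.2042, 0.2195, 0.1619, 0.1780]

Balance equations π_j = Σ_i π_i·P[i][j]:
  π_0 = 1/10·π_0 + 3/10·π_1 + 3/10·π_2 + 1/5·π_3 + 3/10·π_4
  π_1 = 1/5·π_0 + 1/5·π_1 + 3/10·π_2 + 1/5·π_3 + 1/10·π_4
  π_2 = 2/5·π_0 + 1/10·π_1 + 1/10·π_2 + 2/5·π_3 + 1/10·π_4
  π_3 = 1/5·π_0 + 1/5·π_1 + 1/10·π_2 + 1/10·π_3 + 1/5·π_4
  normalize: π_0 + π_1 + π_2 + π_3 + π_4 = 1
Solving the linear system gives exactly π = [320/1353, 226/1107, 9/41, 73/451, 197/1107].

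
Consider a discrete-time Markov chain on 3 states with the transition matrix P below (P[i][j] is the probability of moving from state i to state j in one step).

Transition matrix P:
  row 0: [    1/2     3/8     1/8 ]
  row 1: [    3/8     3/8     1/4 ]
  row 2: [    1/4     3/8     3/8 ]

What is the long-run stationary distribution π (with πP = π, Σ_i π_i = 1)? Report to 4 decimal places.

π = [0.3958, 0.3750, 0.2292]

Balance equations π_j = Σ_i π_i·P[i][j]:
  π_0 = 1/2·π_0 + 3/8·π_1 + 1/4·π_2
  π_1 = 3/8·π_0 + 3/8·π_1 + 3/8·π_2
  normalize: π_0 + π_1 + π_2 = 1
Solving the linear system gives exactly π = [19/48, 3/8, 11/48].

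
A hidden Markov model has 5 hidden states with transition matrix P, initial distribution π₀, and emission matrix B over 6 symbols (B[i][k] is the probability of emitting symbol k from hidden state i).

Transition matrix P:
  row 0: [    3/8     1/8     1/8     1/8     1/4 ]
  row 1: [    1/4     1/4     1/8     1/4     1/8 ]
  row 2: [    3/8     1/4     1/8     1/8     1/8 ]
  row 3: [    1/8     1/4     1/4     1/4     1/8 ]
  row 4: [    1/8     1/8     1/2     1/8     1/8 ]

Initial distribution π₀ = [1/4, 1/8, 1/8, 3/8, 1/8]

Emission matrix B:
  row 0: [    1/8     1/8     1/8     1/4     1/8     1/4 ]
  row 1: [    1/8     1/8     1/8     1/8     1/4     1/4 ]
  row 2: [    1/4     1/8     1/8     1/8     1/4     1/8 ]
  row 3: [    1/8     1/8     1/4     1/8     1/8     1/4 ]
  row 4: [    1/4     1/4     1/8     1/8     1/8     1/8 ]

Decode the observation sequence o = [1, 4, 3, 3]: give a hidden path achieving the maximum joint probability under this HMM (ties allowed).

path = [4, 2, 0, 0]

t=0: δ = [3.125e-02, 1.562e-02, 1.562e-02, 4.688e-02, 3.125e-02]  (obs o_0=1)
t=1: δ = [1.465e-03, 2.930e-03, 3.906e-03, 1.465e-03, 9.766e-04]  ψ = [0, 3, 4, 3, 0]  (obs o_1=4)
t=2: δ = [3.662e-04, 1.221e-04, 6.104e-05, 9.155e-05, 6.104e-05]  ψ = [2, 2, 2, 1, 2]  (obs o_2=3)
t=3: δ = [3.433e-05, 5.722e-06, 5.722e-06, 5.722e-06, 1.144e-05]  ψ = [0, 0, 0, 0, 0]  (obs o_3=3)
backtrack: best end state = 0; path = [4, 2, 0, 0]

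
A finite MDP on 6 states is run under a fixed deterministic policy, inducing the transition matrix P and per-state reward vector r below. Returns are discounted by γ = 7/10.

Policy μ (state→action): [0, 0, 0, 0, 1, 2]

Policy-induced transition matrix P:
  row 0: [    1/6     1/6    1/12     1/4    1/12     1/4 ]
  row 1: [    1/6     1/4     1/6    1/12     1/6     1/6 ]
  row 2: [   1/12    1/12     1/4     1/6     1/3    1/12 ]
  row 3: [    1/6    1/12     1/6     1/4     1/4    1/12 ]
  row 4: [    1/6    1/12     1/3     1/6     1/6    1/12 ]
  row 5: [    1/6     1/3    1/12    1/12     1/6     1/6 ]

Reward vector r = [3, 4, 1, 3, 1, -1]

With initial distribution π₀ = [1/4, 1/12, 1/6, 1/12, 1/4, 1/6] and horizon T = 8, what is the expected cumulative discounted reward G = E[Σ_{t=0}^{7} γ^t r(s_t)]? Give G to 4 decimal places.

t=0: π = [0.2500, 0.0833, 0.1667, 0.0833, 0.2500, 0.1667], E[r] = 1.5833, γ^t·E[r] = 1.583333, running G = 1.583333
t=1: π = [0.1528, 0.1597, 0.1875, 0.1736, 0.1806, 0.1458], E[r] = 1.8403, γ^t·E[r] = 1.288194, running G = 2.871528
t=2: π = [0.1510, 0.1591, 0.1875, 0.1684, 0.1997, 0.1343], E[r] = 1.8478, γ^t·E[r] = 0.905422, running G = 3.776950
t=3: π = [0.1510, 0.1560, 0.1918, 0.1688, 0.1994, 0.1330], E[r] = 1.8419, γ^t·E[r] = 0.631761, running G = 4.408711
t=4: π = [0.1507, 0.1552, 0.1922, 0.1692, 0.2001, 0.1326], E[r] = 1.8402, γ^t·E[r] = 0.441823, running G = 4.850534
t=5: π = [0.1506, 0.1549, 0.1924, 0.1693, 0.2002, 0.1324], E[r] = 1.8398, γ^t·E[r] = 0.309221, running G = 5.159755
t=6: π = [0.1506, 0.1548, 0.1925, 0.1694, 0.2003, 0.1324], E[r] = 1.8397, γ^t·E[r] = 0.216439, running G = 5.376194
t=7: π = [0.1506, 0.1548, 0.1925, 0.1694, 0.2003, 0.1324], E[r] = 1.8397, γ^t·E[r] = 0.151504, running G = 5.527698

G = 5.5277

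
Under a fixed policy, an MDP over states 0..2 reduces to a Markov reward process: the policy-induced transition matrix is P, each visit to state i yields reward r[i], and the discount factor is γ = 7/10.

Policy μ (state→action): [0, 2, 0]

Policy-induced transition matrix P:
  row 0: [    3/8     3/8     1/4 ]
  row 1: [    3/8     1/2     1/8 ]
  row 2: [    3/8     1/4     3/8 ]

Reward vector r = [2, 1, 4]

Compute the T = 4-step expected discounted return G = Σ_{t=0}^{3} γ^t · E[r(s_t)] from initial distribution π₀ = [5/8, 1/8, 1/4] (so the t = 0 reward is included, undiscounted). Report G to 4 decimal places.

G = 5.6291

t=0: π = [0.6250, 0.1250, 0.2500], E[r] = 2.3750, γ^t·E[r] = 2.375000, running G = 2.375000
t=1: π = [0.3750, 0.3594, 0.2656], E[r] = 2.1719, γ^t·E[r] = 1.520313, running G = 3.895313
t=2: π = [0.3750, 0.3867, 0.2383], E[r] = 2.0898, γ^t·E[r] = 1.024023, running G = 4.919336
t=3: π = [0.3750, 0.3936, 0.2314], E[r] = 2.0693, γ^t·E[r] = 0.709782, running G = 5.629118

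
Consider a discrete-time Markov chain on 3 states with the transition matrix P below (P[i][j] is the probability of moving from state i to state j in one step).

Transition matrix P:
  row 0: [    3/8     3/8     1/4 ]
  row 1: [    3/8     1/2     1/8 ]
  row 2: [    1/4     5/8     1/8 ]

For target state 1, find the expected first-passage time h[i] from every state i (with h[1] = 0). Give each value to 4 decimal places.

First-step conditioning: h[1] = 0; for i ≠ 1, h[i] = 1 + Σ_k P[i][k]·h[k].
  h[0] = 1 + 3/8·h[0] + 1/4·h[2]
  h[2] = 1 + 1/4·h[0] + 1/8·h[2]
Solving the 2×2 linear system over states ≠ 1 gives exactly h = [72/31, 0, 56/31] (h[1] = 0 is the target).

h = [2.3226, 0.0000, 1.8065]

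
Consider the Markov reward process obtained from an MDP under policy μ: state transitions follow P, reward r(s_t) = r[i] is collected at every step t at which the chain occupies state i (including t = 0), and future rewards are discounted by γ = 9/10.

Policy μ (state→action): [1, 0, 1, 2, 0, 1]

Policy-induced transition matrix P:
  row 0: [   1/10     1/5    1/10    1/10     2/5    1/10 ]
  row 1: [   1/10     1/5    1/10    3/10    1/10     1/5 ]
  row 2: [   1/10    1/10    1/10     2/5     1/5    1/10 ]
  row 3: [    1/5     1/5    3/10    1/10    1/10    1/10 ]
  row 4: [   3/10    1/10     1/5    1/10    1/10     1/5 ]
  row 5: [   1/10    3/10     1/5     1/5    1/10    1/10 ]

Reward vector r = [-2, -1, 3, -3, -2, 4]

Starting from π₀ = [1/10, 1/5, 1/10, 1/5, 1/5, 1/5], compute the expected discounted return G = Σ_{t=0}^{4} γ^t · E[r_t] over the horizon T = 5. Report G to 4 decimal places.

G = -1.3556

t=0: π = [0.1000, 0.2000, 0.1000, 0.2000, 0.2000, 0.2000], E[r] = -0.3000, γ^t·E[r] = -0.300000, running G = -0.300000
t=1: π = [0.1600, 0.1900, 0.1800, 0.1900, 0.1400, 0.1400], E[r] = -0.2600, γ^t·E[r] = -0.234000, running G = -0.534000
t=2: π = [0.1470, 0.1820, 0.1660, 0.2060, 0.1660, 0.1330], E[r] = -0.3960, γ^t·E[r] = -0.320760, running G = -0.854760
t=3: π = [0.1538, 0.1801, 0.1711, 0.1995, 0.1607, 0.1348], E[r] = -0.3551, γ^t·E[r] = -0.258868, running G = -1.113628
t=4: π = [0.1521, 0.1803, 0.1695, 0.2008, 0.1633, 0.1341], E[r] = -0.3688, γ^t·E[r] = -0.241970, running G = -1.355598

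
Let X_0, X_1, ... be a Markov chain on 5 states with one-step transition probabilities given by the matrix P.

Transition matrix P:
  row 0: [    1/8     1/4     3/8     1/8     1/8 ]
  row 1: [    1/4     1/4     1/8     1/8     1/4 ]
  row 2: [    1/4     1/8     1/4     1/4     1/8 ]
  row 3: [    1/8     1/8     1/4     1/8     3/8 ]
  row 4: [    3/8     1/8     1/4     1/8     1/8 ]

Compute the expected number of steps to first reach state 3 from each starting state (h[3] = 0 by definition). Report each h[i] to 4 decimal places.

h = [6.2849, 6.4730, 5.5657, 0.0000, 6.3513]

First-step conditioning: h[3] = 0; for i ≠ 3, h[i] = 1 + Σ_k P[i][k]·h[k].
  h[0] = 1 + 1/8·h[0] + 1/4·h[1] + 3/8·h[2] + 1/8·h[4]
  h[1] = 1 + 1/4·h[0] + 1/4·h[1] + 1/8·h[2] + 1/4·h[4]
  h[2] = 1 + 1/4·h[0] + 1/8·h[1] + 1/4·h[2] + 1/8·h[4]
  h[4] = 1 + 3/8·h[0] + 1/8·h[1] + 1/4·h[2] + 1/8·h[4]
Solving the 4×4 linear system over states ≠ 3 gives exactly h = [4544/723, 1560/241, 4024/723, 0, 4592/723] (h[3] = 0 is the target).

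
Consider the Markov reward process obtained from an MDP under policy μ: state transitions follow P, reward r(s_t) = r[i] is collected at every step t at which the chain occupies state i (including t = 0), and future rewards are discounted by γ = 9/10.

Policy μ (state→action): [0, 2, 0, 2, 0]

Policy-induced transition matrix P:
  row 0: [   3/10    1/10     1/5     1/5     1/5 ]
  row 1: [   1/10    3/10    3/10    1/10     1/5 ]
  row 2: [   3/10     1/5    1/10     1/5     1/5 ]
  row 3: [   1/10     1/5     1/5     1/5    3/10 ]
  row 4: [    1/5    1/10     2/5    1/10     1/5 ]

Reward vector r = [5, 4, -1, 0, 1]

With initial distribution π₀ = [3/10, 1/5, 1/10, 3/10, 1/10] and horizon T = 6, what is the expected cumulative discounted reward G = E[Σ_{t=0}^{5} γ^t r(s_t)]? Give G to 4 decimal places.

G = 8.6200

t=0: π = [0.3000, 0.2000, 0.1000, 0.3000, 0.1000], E[r] = 2.3000, γ^t·E[r] = 2.300000, running G = 2.300000
t=1: π = [0.1900, 0.1800, 0.2300, 0.1700, 0.2300], E[r] = 1.6700, γ^t·E[r] = 1.503000, running G = 3.803000
t=2: π = [0.2070, 0.1760, 0.2410, 0.1590, 0.2170], E[r] = 1.7150, γ^t·E[r] = 1.389150, running G = 5.192150
t=3: π = [0.2113, 0.1752, 0.2369, 0.1607, 0.2159], E[r] = 1.7363, γ^t·E[r] = 1.265763, running G = 6.457913
t=4: π = [0.2112, 0.1748, 0.2370, 0.1609, 0.2161], E[r] = 1.7344, γ^t·E[r] = 1.137946, running G = 7.595859
t=5: π = [0.2113, 0.1748, 0.2370, 0.1609, 0.2161], E[r] = 1.7344, γ^t·E[r] = 1.024129, running G = 8.619988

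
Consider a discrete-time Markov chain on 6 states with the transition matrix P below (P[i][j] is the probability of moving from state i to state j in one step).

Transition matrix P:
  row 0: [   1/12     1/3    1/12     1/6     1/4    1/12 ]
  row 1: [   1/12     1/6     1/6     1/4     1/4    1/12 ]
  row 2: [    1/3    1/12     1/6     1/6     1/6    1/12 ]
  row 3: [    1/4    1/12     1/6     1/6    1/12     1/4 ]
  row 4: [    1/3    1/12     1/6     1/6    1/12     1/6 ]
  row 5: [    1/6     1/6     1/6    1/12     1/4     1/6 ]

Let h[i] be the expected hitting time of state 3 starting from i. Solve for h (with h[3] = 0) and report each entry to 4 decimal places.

First-step conditioning: h[3] = 0; for i ≠ 3, h[i] = 1 + Σ_k P[i][k]·h[k].
  h[0] = 1 + 1/12·h[0] + 1/3·h[1] + 1/12·h[2] + 1/4·h[4] + 1/12·h[5]
  h[1] = 1 + 1/12·h[0] + 1/6·h[1] + 1/6·h[2] + 1/4·h[4] + 1/12·h[5]
  h[2] = 1 + 1/3·h[0] + 1/12·h[1] + 1/6·h[2] + 1/6·h[4] + 1/12·h[5]
  h[4] = 1 + 1/3·h[0] + 1/12·h[1] + 1/6·h[2] + 1/12·h[4] + 1/6·h[5]
  h[5] = 1 + 1/6·h[0] + 1/6·h[1] + 1/6·h[2] + 1/4·h[4] + 1/6·h[5]
Solving the 5×5 linear system over states ≠ 3 gives exactly h = [97244/16915, 90416/16915, 98896/16915, 0, 99556/16915, 107476/16915] (h[3] = 0 is the target).

h = [5.7490, 5.3453, 5.8466, 0.0000, 5.8857, 6.3539]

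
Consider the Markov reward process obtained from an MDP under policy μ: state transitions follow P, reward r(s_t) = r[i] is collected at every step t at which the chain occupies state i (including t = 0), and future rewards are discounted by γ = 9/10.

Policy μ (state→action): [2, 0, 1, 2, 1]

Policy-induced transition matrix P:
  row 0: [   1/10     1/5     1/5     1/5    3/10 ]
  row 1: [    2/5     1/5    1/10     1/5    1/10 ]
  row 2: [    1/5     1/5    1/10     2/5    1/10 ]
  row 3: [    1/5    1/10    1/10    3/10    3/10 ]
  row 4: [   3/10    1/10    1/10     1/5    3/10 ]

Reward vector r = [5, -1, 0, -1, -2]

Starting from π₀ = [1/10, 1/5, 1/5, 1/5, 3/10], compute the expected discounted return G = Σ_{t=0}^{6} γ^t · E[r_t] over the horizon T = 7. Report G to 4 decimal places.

G = 0.7677

t=0: π = [0.1000, 0.2000, 0.2000, 0.2000, 0.3000], E[r] = -0.5000, γ^t·E[r] = -0.500000, running G = -0.500000
t=1: π = [0.2600, 0.1500, 0.1100, 0.2600, 0.2200], E[r] = 0.4500, γ^t·E[r] = 0.405000, running G = -0.095000
t=2: π = [0.2260, 0.1520, 0.1260, 0.2480, 0.2480], E[r] = 0.2340, γ^t·E[r] = 0.189540, running G = 0.094540
t=3: π = [0.2326, 0.1504, 0.1226, 0.2500, 0.2444], E[r] = 0.2738, γ^t·E[r] = 0.199600, running G = 0.294140
t=4: π = [0.2313, 0.1506, 0.1233, 0.2495, 0.2454], E[r] = 0.2654, γ^t·E[r] = 0.174142, running G = 0.468282
t=5: π = [0.2315, 0.1505, 0.1231, 0.2496, 0.2452], E[r] = 0.2670, γ^t·E[r] = 0.157688, running G = 0.625970
t=6: π = [0.2315, 0.1505, 0.1232, 0.2496, 0.2453], E[r] = 0.2667, γ^t·E[r] = 0.141743, running G = 0.767714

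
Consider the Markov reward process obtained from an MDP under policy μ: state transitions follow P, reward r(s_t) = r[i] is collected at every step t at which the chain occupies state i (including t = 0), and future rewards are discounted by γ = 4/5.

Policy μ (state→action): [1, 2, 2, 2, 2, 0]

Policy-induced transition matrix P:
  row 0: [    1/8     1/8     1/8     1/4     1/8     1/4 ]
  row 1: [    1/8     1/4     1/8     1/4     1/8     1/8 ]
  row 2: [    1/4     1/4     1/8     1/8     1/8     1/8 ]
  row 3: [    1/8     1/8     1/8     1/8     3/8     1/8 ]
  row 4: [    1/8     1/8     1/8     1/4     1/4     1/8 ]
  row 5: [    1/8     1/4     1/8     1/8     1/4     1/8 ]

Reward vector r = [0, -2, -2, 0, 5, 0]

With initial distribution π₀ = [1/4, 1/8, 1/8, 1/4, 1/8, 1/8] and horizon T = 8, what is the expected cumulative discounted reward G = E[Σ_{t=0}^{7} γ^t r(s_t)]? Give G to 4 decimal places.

t=0: π = [0.2500, 0.1250, 0.1250, 0.2500, 0.1250, 0.1250], E[r] = 0.1250, γ^t·E[r] = 0.125000, running G = 0.125000
t=1: π = [0.1406, 0.1719, 0.1250, 0.1875, 0.2188, 0.1563], E[r] = 0.5000, γ^t·E[r] = 0.400000, running G = 0.525000
t=2: π = [0.1406, 0.1816, 0.1250, 0.1914, 0.2188, 0.1426], E[r] = 0.4805, γ^t·E[r] = 0.307500, running G = 0.832500
t=3: π = [0.1406, 0.1812, 0.1250, 0.1926, 0.2180, 0.1426], E[r] = 0.4778, γ^t·E[r] = 0.244625, running G = 1.077125
t=4: π = [0.1406, 0.1811, 0.1250, 0.1925, 0.2182, 0.1426], E[r] = 0.4790, γ^t·E[r] = 0.196188, running G = 1.273313
t=5: π = [0.1406, 0.1811, 0.1250, 0.1925, 0.2182, 0.1426], E[r] = 0.4789, γ^t·E[r] = 0.156936, running G = 1.430249
t=6: π = [0.1406, 0.1811, 0.1250, 0.1925, 0.2182, 0.1426], E[r] = 0.4790, γ^t·E[r] = 0.125554, running G = 1.555803
t=7: π = [0.1406, 0.1811, 0.1250, 0.1925, 0.2182, 0.1426], E[r] = 0.4789, γ^t·E[r] = 0.100443, running G = 1.656246

G = 1.6562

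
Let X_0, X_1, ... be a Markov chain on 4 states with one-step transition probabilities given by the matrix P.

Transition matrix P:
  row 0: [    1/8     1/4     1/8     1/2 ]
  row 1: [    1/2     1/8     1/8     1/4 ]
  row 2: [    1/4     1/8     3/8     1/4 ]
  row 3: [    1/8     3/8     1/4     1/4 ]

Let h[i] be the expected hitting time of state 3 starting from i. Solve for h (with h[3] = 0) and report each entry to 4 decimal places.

First-step conditioning: h[3] = 0; for i ≠ 3, h[i] = 1 + Σ_k P[i][k]·h[k].
  h[0] = 1 + 1/8·h[0] + 1/4·h[1] + 1/8·h[2]
  h[1] = 1 + 1/2·h[0] + 1/8·h[1] + 1/8·h[2]
  h[2] = 1 + 1/4·h[0] + 1/8·h[1] + 3/8·h[2]
Solving the 3×3 linear system over states ≠ 3 gives exactly h = [27/11, 3, 35/11, 0] (h[3] = 0 is the target).

h = [2.4545, 3.0000, 3.1818, 0.0000]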